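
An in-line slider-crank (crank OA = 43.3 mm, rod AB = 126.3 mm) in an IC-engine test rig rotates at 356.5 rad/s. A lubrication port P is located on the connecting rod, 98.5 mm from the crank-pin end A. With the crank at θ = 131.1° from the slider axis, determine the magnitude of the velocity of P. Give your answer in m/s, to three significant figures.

ω = 356.5 rad/s.  Crank-pin speed |V_A| = rω = 15.436 m/s, perpendicular to OA.
Rod angle: sinφ = −(r/L) sinθ ⇒ φ = -14.972°; ω_rod = −rω cosθ/√(L²−r²sin²θ) = +83.168 rad/s.
V_P = V_A + ω_rod × AP, with AP = 0.0985 m along the rod.
Components: V_Px = −rω sinθ − a·ω_rod·sinφ = -9.5159 m/s;  V_Py = rω cosθ + a·ω_rod·cosφ = -2.2336 m/s.
|V_P| = √(V_Px² + V_Py²) = 9.7746 m/s.

9.77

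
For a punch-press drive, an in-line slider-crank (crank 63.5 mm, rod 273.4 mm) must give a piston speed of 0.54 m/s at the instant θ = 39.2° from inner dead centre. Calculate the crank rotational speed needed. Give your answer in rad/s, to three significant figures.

For an in-line slider-crank, |v_piston| = rω|sinθ|·[1 + r cosθ/√(L² − r² sin²θ)].
With r = 0.0635 m, L = 0.2734 m, θ = 39.2°: the bracketed kinematic factor |dx/dθ| = 0.047437 m.
ω = v/|dx/dθ| = 0.54/0.047437 = 11.384 rad/s.

11.4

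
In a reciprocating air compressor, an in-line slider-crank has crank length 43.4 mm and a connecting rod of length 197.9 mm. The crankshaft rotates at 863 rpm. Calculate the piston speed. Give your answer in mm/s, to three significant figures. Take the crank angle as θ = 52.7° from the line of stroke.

3540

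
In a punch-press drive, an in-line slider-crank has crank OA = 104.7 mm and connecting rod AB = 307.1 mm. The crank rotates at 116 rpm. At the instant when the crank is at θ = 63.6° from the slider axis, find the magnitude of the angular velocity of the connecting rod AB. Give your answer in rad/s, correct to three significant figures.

1.93

ω = 12.15 rad/s (converted from 116 rpm).
The rod makes angle φ with the slider axis where L sinφ = r sinθ; differentiating, L cosφ·φ̇ = r ω cosθ.
L cosφ = √(L² − r² sin²θ) = 0.29243 m.
|ω_rod| = r ω |cosθ| / √(L² − r² sin²θ) = 0.1047·12.15·0.44464/0.29243 = 1.9338 rad/s.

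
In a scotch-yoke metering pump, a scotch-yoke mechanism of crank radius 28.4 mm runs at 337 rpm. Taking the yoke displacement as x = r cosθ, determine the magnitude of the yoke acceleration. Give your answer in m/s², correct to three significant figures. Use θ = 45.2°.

ω = 35.29 rad/s (from 337 rpm).
x = r cosθ ⇒ ẍ = −rω² cosθ (ω constant).
|a| = rω²|cosθ| = 0.0284·(35.29)²·|cos 45.2°| = 24.923 m/s².

24.9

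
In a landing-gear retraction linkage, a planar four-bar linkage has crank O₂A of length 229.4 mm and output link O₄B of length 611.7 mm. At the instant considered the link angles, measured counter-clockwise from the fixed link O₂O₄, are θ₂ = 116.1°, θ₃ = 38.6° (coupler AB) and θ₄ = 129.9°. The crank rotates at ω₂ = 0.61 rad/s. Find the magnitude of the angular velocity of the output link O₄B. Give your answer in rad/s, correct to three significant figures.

ω₂ = 0.61 rad/s
Differentiating the loop-closure r₂e^{iθ₂}+r₃e^{iθ₃}=r₁+r₄e^{iθ₄} gives r₂ω₂e^{iθ₂}+r₃ω₃e^{iθ₃}=r₄ω₄e^{iθ₄}.
Eliminating the other unknown: ω₄ = r₂ω₂ sin(θ₂−θ₃) / [r₄ sin(θ₄−θ₃)].
Numerator sine = +0.97630; denominator sine = +0.99974.
Result = 0.2294·0.61·(+0.97630) / (0.6117·(+0.99974)) = +0.2234 rad/s; magnitude 0.2234 rad/s.

0.223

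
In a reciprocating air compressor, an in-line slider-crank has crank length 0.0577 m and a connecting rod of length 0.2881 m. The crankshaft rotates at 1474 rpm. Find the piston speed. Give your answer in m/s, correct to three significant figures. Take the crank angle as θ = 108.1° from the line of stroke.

ω = 2π·1474/60 = 154.4 rad/s
For an in-line slider-crank, x = r cosθ + √(L² − r² sin²θ), so v = −rω sinθ·[1 + r cosθ/√(L² − r² sin²θ)].
With r = 0.0577 m, L = 0.2881 m, θ = 108.1°: √(L² − r² sin²θ) = 0.28283 m.
v = −0.0577·154.4·0.95052·[1 + 0.0577·-0.31068/0.28283] = -7.9291 m/s.
|v| = 7.9291 m/s.

7.93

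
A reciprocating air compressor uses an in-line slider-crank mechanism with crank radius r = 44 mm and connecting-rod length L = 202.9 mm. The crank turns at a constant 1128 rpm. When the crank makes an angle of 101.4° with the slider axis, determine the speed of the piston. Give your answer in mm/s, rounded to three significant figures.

4870

ω = 2π·1128/60 = 118.1 rad/s
For an in-line slider-crank, x = r cosθ + √(L² − r² sin²θ), so v = −rω sinθ·[1 + r cosθ/√(L² − r² sin²θ)].
With r = 0.044 m, L = 0.2029 m, θ = 101.4°: √(L² − r² sin²θ) = 0.19826 m.
v = −0.044·118.1·0.98027·[1 + 0.044·-0.19766/0.19826] = -4.8714 m/s.
|v| = 4.8714 m/s = 4871.4 mm/s.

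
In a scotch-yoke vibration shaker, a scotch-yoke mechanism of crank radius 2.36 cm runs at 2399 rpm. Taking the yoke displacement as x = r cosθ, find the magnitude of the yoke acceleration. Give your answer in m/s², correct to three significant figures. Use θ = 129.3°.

943

ω = 251.2 rad/s (from 2399 rpm).
x = r cosθ ⇒ ẍ = −rω² cosθ (ω constant).
|a| = rω²|cosθ| = 0.0236·(251.2)²·|cos 129.3°| = 943.4 m/s².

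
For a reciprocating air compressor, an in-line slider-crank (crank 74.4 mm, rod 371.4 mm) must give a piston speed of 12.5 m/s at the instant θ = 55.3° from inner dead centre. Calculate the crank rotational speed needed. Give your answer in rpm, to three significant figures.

1750

For an in-line slider-crank, |v_piston| = rω|sinθ|·[1 + r cosθ/√(L² − r² sin²θ)].
With r = 0.0744 m, L = 0.3714 m, θ = 55.3°: the bracketed kinematic factor |dx/dθ| = 0.06824 m.
ω = v/|dx/dθ| = 12.5/0.06824 = 183.18 rad/s.
N = 60ω/(2π) = 1749.2 rpm.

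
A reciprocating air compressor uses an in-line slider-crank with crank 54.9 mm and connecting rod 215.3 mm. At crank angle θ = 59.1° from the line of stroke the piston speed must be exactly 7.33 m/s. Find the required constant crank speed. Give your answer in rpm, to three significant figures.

1310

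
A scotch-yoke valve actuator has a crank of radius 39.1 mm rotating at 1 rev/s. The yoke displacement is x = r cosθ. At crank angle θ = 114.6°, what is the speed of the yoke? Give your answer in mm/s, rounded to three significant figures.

223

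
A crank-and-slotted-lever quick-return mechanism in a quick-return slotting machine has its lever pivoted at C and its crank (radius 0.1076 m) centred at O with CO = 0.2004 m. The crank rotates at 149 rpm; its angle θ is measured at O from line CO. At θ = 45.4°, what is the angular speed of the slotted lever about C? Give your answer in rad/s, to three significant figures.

ω = 15.6 rad/s (from 149 rpm).
Crank pin A relative to C: A = (d + r cosθ, r sinθ); lever angle φ = atan2(r sinθ, d + r cosθ).
Differentiating tanφ: φ̇ = rω(d cosθ + r)/(d² + r² + 2dr cosθ).
d² + r² + 2dr cosθ = |CA|² = 0.082019 m²;  d cosθ + r = +0.24831 m.
|ω_lever| = |0.1076·15.6·+0.24831| / 0.082019 = 5.0829 rad/s.

5.08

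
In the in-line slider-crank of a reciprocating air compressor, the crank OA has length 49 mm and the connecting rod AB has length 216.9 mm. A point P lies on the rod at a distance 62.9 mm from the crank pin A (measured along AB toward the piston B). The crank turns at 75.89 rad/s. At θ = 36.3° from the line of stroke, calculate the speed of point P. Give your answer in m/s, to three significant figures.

ω = 75.89 rad/s.  Crank-pin speed |V_A| = rω = 3.7186 m/s, perpendicular to OA.
Rod angle: sinφ = −(r/L) sinθ ⇒ φ = -7.686°; ω_rod = −rω cosθ/√(L²−r²sin²θ) = -13.942 rad/s.
V_P = V_A + ω_rod × AP, with AP = 0.0629 m along the rod.
Components: V_Px = −rω sinθ − a·ω_rod·sinφ = -2.3188 m/s;  V_Py = rω cosθ + a·ω_rod·cosφ = +2.1278 m/s.
|V_P| = √(V_Px² + V_Py²) = 3.1471 m/s.

3.15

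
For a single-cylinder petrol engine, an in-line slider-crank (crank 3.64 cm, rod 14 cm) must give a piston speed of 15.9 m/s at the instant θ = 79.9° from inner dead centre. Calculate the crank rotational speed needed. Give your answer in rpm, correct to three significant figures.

4050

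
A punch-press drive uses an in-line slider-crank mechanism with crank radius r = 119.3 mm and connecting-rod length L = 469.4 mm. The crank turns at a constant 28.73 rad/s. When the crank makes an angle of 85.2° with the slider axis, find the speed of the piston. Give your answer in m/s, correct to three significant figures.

3.49

ω = 28.73 rad/s
For an in-line slider-crank, x = r cosθ + √(L² − r² sin²θ), so v = −rω sinθ·[1 + r cosθ/√(L² − r² sin²θ)].
With r = 0.1193 m, L = 0.4694 m, θ = 85.2°: √(L² − r² sin²θ) = 0.4541 m.
v = −0.1193·28.73·0.99649·[1 + 0.1193·0.08368/0.4541] = -3.4906 m/s.
|v| = 3.4906 m/s.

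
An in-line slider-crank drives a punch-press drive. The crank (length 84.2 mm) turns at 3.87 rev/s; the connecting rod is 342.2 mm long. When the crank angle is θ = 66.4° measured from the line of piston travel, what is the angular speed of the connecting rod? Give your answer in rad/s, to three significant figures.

2.46

ω = 24.32 rad/s (converted from 3.87 rev/s).
The rod makes angle φ with the slider axis where L sinφ = r sinθ; differentiating, L cosφ·φ̇ = r ω cosθ.
L cosφ = √(L² − r² sin²θ) = 0.33339 m.
|ω_rod| = r ω |cosθ| / √(L² − r² sin²θ) = 0.0842·24.32·0.40035/0.33339 = 2.4586 rad/s.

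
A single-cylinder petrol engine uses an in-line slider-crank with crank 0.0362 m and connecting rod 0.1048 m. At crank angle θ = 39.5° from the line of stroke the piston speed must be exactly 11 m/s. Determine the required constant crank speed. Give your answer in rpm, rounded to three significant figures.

3580

For an in-line slider-crank, |v_piston| = rω|sinθ|·[1 + r cosθ/√(L² − r² sin²θ)].
With r = 0.0362 m, L = 0.1048 m, θ = 39.5°: the bracketed kinematic factor |dx/dθ| = 0.029317 m.
ω = v/|dx/dθ| = 11/0.029317 = 375.21 rad/s.
N = 60ω/(2π) = 3583 rpm.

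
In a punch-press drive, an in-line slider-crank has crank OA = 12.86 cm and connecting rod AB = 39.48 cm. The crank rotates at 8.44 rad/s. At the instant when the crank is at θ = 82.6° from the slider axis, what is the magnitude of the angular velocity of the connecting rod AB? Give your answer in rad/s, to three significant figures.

ω = 8.44 rad/s
The rod makes angle φ with the slider axis where L sinφ = r sinθ; differentiating, L cosφ·φ̇ = r ω cosθ.
L cosφ = √(L² − r² sin²θ) = 0.37364 m.
|ω_rod| = r ω |cosθ| / √(L² − r² sin²θ) = 0.1286·8.44·0.12880/0.37364 = 0.37414 rad/s.

0.374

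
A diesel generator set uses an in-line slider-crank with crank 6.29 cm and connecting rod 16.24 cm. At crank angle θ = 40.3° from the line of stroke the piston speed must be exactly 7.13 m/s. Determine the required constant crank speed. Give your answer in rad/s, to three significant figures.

For an in-line slider-crank, |v_piston| = rω|sinθ|·[1 + r cosθ/√(L² − r² sin²θ)].
With r = 0.0629 m, L = 0.1624 m, θ = 40.3°: the bracketed kinematic factor |dx/dθ| = 0.053096 m.
ω = v/|dx/dθ| = 7.13/0.053096 = 134.28 rad/s.

134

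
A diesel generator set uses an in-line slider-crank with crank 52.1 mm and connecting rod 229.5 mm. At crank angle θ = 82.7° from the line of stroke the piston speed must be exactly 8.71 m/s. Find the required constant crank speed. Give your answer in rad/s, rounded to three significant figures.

For an in-line slider-crank, |v_piston| = rω|sinθ|·[1 + r cosθ/√(L² − r² sin²θ)].
With r = 0.0521 m, L = 0.2295 m, θ = 82.7°: the bracketed kinematic factor |dx/dθ| = 0.053208 m.
ω = v/|dx/dθ| = 8.71/0.053208 = 163.7 rad/s.

164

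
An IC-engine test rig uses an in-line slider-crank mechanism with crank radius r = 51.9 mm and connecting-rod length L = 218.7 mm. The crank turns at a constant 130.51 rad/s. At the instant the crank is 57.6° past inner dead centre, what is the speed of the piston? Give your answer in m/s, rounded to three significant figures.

ω = 130.5 rad/s
For an in-line slider-crank, x = r cosθ + √(L² − r² sin²θ), so v = −rω sinθ·[1 + r cosθ/√(L² − r² sin²θ)].
With r = 0.0519 m, L = 0.2187 m, θ = 57.6°: √(L² − r² sin²θ) = 0.21426 m.
v = −0.0519·130.5·0.84433·[1 + 0.0519·0.53583/0.21426] = -6.4613 m/s.
|v| = 6.4613 m/s.

6.46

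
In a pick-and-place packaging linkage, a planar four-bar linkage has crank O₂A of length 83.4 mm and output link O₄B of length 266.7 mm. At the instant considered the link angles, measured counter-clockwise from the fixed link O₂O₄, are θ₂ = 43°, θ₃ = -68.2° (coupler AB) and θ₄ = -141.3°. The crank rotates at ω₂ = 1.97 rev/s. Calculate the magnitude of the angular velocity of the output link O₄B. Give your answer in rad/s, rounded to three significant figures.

ω₂ = 12.38 rad/s (from 1.97 rev/s).
Differentiating the loop-closure r₂e^{iθ₂}+r₃e^{iθ₃}=r₁+r₄e^{iθ₄} gives r₂ω₂e^{iθ₂}+r₃ω₃e^{iθ₃}=r₄ω₄e^{iθ₄}.
Eliminating the other unknown: ω₄ = r₂ω₂ sin(θ₂−θ₃) / [r₄ sin(θ₄−θ₃)].
Numerator sine = +0.93232; denominator sine = -0.95681.
Result = 0.0834·12.38·(+0.93232) / (0.2667·(-0.95681)) = -3.7716 rad/s; magnitude 3.7716 rad/s.

3.77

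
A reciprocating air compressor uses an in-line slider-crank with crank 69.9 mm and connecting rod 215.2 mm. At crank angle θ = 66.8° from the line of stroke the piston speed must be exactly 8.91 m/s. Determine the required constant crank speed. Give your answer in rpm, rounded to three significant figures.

1170

For an in-line slider-crank, |v_piston| = rω|sinθ|·[1 + r cosθ/√(L² − r² sin²θ)].
With r = 0.0699 m, L = 0.2152 m, θ = 66.8°: the bracketed kinematic factor |dx/dθ| = 0.072861 m.
ω = v/|dx/dθ| = 8.91/0.072861 = 122.29 rad/s.
N = 60ω/(2π) = 1167.8 rpm.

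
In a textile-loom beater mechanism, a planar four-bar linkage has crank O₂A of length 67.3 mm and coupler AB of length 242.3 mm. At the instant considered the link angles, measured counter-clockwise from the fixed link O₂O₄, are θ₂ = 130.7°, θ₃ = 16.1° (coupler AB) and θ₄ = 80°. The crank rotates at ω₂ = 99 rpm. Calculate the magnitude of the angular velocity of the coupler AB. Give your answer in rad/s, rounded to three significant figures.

ω₂ = 10.37 rad/s (from 99 rpm).
Differentiating the loop-closure r₂e^{iθ₂}+r₃e^{iθ₃}=r₁+r₄e^{iθ₄} gives r₂ω₂e^{iθ₂}+r₃ω₃e^{iθ₃}=r₄ω₄e^{iθ₄}.
Eliminating the other unknown: ω₃ = r₂ω₂ sin(θ₄−θ₂) / [r₃ sin(θ₃−θ₄)].
Numerator sine = -0.77384; denominator sine = -0.89803.
Result = 0.0673·10.37·(-0.77384) / (0.2423·(-0.89803)) = +2.4813 rad/s; magnitude 2.4813 rad/s.

2.48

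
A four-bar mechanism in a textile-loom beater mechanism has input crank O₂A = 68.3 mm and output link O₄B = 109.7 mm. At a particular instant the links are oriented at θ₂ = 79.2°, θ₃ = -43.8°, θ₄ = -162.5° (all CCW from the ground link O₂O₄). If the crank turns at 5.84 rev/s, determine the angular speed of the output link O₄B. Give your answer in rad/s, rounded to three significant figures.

21.8

ω₂ = 36.69 rad/s (from 5.84 rev/s).
Differentiating the loop-closure r₂e^{iθ₂}+r₃e^{iθ₃}=r₁+r₄e^{iθ₄} gives r₂ω₂e^{iθ₂}+r₃ω₃e^{iθ₃}=r₄ω₄e^{iθ₄}.
Eliminating the other unknown: ω₄ = r₂ω₂ sin(θ₂−θ₃) / [r₄ sin(θ₄−θ₃)].
Numerator sine = +0.83867; denominator sine = -0.87715.
Result = 0.0683·36.69·(+0.83867) / (0.1097·(-0.87715)) = -21.844 rad/s; magnitude 21.844 rad/s.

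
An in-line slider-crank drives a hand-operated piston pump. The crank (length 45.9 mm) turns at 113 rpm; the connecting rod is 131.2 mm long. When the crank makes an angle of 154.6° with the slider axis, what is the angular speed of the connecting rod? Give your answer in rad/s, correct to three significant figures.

3.78

ω = 11.83 rad/s (converted from 113 rpm).
The rod makes angle φ with the slider axis where L sinφ = r sinθ; differentiating, L cosφ·φ̇ = r ω cosθ.
L cosφ = √(L² − r² sin²θ) = 0.12971 m.
|ω_rod| = r ω |cosθ| / √(L² − r² sin²θ) = 0.0459·11.83·0.90334/0.12971 = 3.7825 rad/s.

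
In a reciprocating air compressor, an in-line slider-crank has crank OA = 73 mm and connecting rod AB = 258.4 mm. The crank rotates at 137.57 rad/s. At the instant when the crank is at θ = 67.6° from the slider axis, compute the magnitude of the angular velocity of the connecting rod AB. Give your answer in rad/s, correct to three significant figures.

15.3

ω = 137.6 rad/s
The rod makes angle φ with the slider axis where L sinφ = r sinθ; differentiating, L cosφ·φ̇ = r ω cosθ.
L cosφ = √(L² − r² sin²θ) = 0.24943 m.
|ω_rod| = r ω |cosθ| / √(L² − r² sin²θ) = 0.073·137.6·0.38107/0.24943 = 15.343 rad/s.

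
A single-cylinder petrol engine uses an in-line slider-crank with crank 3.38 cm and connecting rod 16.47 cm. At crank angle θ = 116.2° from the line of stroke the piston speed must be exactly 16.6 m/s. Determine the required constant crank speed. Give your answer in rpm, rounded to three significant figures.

For an in-line slider-crank, |v_piston| = rω|sinθ|·[1 + r cosθ/√(L² − r² sin²θ)].
With r = 0.0338 m, L = 0.1647 m, θ = 116.2°: the bracketed kinematic factor |dx/dθ| = 0.027532 m.
ω = v/|dx/dθ| = 16.6/0.027532 = 602.94 rad/s.
N = 60ω/(2π) = 5757.7 rpm.

5760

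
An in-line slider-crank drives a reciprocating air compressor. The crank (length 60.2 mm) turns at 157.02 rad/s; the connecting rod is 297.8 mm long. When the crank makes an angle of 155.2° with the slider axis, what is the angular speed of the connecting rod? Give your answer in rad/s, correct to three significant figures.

28.9

ω = 157 rad/s
The rod makes angle φ with the slider axis where L sinφ = r sinθ; differentiating, L cosφ·φ̇ = r ω cosθ.
L cosφ = √(L² − r² sin²θ) = 0.29673 m.
|ω_rod| = r ω |cosθ| / √(L² − r² sin²θ) = 0.0602·157·0.90778/0.29673 = 28.918 rad/s.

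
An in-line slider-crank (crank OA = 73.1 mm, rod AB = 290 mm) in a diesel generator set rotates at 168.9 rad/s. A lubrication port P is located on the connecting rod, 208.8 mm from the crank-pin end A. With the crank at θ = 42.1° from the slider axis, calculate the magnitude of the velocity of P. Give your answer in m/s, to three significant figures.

9.75

ω = 168.9 rad/s.  Crank-pin speed |V_A| = rω = 12.347 m/s, perpendicular to OA.
Rod angle: sinφ = −(r/L) sinθ ⇒ φ = -9.729°; ω_rod = −rω cosθ/√(L²−r²sin²θ) = -32.05 rad/s.
V_P = V_A + ω_rod × AP, with AP = 0.2088 m along the rod.
Components: V_Px = −rω sinθ − a·ω_rod·sinφ = -9.4084 m/s;  V_Py = rω cosθ + a·ω_rod·cosφ = +2.565 m/s.
|V_P| = √(V_Px² + V_Py²) = 9.7518 m/s.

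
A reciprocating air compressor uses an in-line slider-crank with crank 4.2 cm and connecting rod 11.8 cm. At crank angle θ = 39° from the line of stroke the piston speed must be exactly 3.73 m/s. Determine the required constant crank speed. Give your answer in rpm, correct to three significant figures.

For an in-line slider-crank, |v_piston| = rω|sinθ|·[1 + r cosθ/√(L² − r² sin²θ)].
With r = 0.042 m, L = 0.118 m, θ = 39°: the bracketed kinematic factor |dx/dθ| = 0.033933 m.
ω = v/|dx/dθ| = 3.73/0.033933 = 109.92 rad/s.
N = 60ω/(2π) = 1049.7 rpm.

1050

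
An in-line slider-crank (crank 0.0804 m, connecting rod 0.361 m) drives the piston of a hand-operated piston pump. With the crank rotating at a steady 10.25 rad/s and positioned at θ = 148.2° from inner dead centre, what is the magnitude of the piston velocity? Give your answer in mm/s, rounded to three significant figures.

ω = 10.25 rad/s
For an in-line slider-crank, x = r cosθ + √(L² − r² sin²θ), so v = −rω sinθ·[1 + r cosθ/√(L² − r² sin²θ)].
With r = 0.0804 m, L = 0.361 m, θ = 148.2°: √(L² − r² sin²θ) = 0.35851 m.
v = −0.0804·10.25·0.52696·[1 + 0.0804·-0.84989/0.35851] = -0.35149 m/s.
|v| = 0.35149 m/s = 351.49 mm/s.

351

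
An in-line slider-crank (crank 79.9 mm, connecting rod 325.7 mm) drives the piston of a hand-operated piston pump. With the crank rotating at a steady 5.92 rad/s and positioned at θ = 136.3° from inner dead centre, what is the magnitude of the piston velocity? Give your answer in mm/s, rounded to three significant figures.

268

ω = 5.92 rad/s
For an in-line slider-crank, x = r cosθ + √(L² − r² sin²θ), so v = −rω sinθ·[1 + r cosθ/√(L² − r² sin²θ)].
With r = 0.0799 m, L = 0.3257 m, θ = 136.3°: √(L² − r² sin²θ) = 0.32099 m.
v = −0.0799·5.92·0.69088·[1 + 0.0799·-0.72297/0.32099] = -0.26798 m/s.
|v| = 0.26798 m/s = 267.98 mm/s.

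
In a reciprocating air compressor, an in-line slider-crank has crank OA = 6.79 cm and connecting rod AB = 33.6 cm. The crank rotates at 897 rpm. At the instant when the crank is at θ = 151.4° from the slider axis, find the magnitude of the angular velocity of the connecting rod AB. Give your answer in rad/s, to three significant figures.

ω = 93.93 rad/s (converted from 897 rpm).
The rod makes angle φ with the slider axis where L sinφ = r sinθ; differentiating, L cosφ·φ̇ = r ω cosθ.
L cosφ = √(L² − r² sin²θ) = 0.33442 m.
|ω_rod| = r ω |cosθ| / √(L² − r² sin²θ) = 0.0679·93.93·0.87798/0.33442 = 16.745 rad/s.

16.7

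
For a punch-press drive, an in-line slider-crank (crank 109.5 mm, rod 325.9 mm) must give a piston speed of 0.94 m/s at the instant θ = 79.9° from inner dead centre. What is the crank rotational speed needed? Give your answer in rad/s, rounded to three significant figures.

8.21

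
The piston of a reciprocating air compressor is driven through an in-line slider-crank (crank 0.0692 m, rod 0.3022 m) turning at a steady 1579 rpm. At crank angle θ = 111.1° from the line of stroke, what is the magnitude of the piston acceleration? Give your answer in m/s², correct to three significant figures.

ω = 2π·1579/60 = 165.4 rad/s
x(θ) = r cosθ + √(L² − r² sin²θ); with ω constant, a = ω²·d²x/dθ².
d²x/dθ² = −r cosθ − r²(cos2θ)/√u − r⁴ sin²2θ/(4u^{3/2}),  u = L² − r² sin²θ = 0.0871568 m².
Substituting r = 0.0692 m, L = 0.3022 m, θ = 111.1°: d²x/dθ² = +0.036827 m.
a = ω²·d²x/dθ² = (165.4)²·(+0.036827) = +1006.9 m/s²;  |a| = 1006.9 m/s².

1010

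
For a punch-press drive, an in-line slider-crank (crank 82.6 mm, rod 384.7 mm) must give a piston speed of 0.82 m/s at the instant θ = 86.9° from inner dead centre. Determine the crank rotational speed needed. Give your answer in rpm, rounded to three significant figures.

For an in-line slider-crank, |v_piston| = rω|sinθ|·[1 + r cosθ/√(L² − r² sin²θ)].
With r = 0.0826 m, L = 0.3847 m, θ = 86.9°: the bracketed kinematic factor |dx/dθ| = 0.08346 m.
ω = v/|dx/dθ| = 0.82/0.08346 = 9.8251 rad/s.
N = 60ω/(2π) = 93.823 rpm.

93.8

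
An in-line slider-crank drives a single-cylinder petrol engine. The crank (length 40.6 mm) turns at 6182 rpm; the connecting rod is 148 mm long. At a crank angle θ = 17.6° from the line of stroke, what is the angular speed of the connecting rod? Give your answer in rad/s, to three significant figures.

170

ω = 647.4 rad/s (converted from 6182 rpm).
The rod makes angle φ with the slider axis where L sinφ = r sinθ; differentiating, L cosφ·φ̇ = r ω cosθ.
L cosφ = √(L² − r² sin²θ) = 0.14749 m.
|ω_rod| = r ω |cosθ| / √(L² − r² sin²θ) = 0.0406·647.4·0.95319/0.14749 = 169.86 rad/s.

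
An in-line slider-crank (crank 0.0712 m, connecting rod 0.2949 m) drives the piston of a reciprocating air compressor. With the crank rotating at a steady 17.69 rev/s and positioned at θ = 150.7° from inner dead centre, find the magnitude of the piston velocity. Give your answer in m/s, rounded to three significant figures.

ω = 2π·17.7 = 111.1 rad/s
For an in-line slider-crank, x = r cosθ + √(L² − r² sin²θ), so v = −rω sinθ·[1 + r cosθ/√(L² − r² sin²θ)].
With r = 0.0712 m, L = 0.2949 m, θ = 150.7°: √(L² − r² sin²θ) = 0.29283 m.
v = −0.0712·111.1·0.48938·[1 + 0.0712·-0.87207/0.29283] = -3.0517 m/s.
|v| = 3.0517 m/s.

3.05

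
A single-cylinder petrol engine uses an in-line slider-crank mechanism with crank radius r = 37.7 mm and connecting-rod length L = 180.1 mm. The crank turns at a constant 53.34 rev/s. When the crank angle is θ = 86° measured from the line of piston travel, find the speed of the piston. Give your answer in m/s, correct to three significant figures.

ω = 2π·53.3 = 335.1 rad/s
For an in-line slider-crank, x = r cosθ + √(L² − r² sin²θ), so v = −rω sinθ·[1 + r cosθ/√(L² − r² sin²θ)].
With r = 0.0377 m, L = 0.1801 m, θ = 86°: √(L² − r² sin²θ) = 0.17613 m.
v = −0.0377·335.1·0.99756·[1 + 0.0377·0.06976/0.17613] = -12.792 m/s.
|v| = 12.792 m/s.

12.8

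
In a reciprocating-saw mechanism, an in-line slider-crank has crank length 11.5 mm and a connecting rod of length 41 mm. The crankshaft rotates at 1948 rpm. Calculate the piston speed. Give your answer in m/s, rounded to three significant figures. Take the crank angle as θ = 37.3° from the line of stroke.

1.74

ω = 2π·1948/60 = 204 rad/s
For an in-line slider-crank, x = r cosθ + √(L² − r² sin²θ), so v = −rω sinθ·[1 + r cosθ/√(L² − r² sin²θ)].
With r = 0.0115 m, L = 0.041 m, θ = 37.3°: √(L² − r² sin²θ) = 0.040403 m.
v = −0.0115·204·0.60599·[1 + 0.0115·0.79547/0.040403] = -1.7435 m/s.
|v| = 1.7435 m/s.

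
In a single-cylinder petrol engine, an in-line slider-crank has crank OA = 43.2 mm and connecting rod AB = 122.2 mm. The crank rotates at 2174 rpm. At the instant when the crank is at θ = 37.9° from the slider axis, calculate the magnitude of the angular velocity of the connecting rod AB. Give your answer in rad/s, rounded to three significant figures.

ω = 227.7 rad/s (converted from 2174 rpm).
The rod makes angle φ with the slider axis where L sinφ = r sinθ; differentiating, L cosφ·φ̇ = r ω cosθ.
L cosφ = √(L² − r² sin²θ) = 0.11928 m.
|ω_rod| = r ω |cosθ| / √(L² − r² sin²θ) = 0.0432·227.7·0.78908/0.11928 = 65.06 rad/s.

65.1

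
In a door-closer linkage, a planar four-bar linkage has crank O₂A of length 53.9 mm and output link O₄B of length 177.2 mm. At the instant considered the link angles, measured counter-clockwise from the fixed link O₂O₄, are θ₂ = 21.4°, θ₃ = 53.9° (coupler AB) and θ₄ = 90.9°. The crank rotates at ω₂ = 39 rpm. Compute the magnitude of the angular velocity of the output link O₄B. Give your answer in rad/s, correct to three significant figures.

ω₂ = 4.084 rad/s (from 39 rpm).
Differentiating the loop-closure r₂e^{iθ₂}+r₃e^{iθ₃}=r₁+r₄e^{iθ₄} gives r₂ω₂e^{iθ₂}+r₃ω₃e^{iθ₃}=r₄ω₄e^{iθ₄}.
Eliminating the other unknown: ω₄ = r₂ω₂ sin(θ₂−θ₃) / [r₄ sin(θ₄−θ₃)].
Numerator sine = -0.53730; denominator sine = +0.60182.
Result = 0.0539·4.084·(-0.53730) / (0.1772·(+0.60182)) = -1.1091 rad/s; magnitude 1.1091 rad/s.

1.11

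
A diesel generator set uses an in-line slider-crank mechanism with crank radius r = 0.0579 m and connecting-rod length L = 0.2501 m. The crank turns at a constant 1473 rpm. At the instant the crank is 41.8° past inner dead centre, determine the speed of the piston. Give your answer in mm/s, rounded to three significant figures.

ω = 2π·1473/60 = 154.3 rad/s
For an in-line slider-crank, x = r cosθ + √(L² − r² sin²θ), so v = −rω sinθ·[1 + r cosθ/√(L² − r² sin²θ)].
With r = 0.0579 m, L = 0.2501 m, θ = 41.8°: √(L² − r² sin²θ) = 0.2471 m.
v = −0.0579·154.3·0.66653·[1 + 0.0579·0.74548/0.2471] = -6.9928 m/s.
|v| = 6.9928 m/s = 6992.8 mm/s.

6990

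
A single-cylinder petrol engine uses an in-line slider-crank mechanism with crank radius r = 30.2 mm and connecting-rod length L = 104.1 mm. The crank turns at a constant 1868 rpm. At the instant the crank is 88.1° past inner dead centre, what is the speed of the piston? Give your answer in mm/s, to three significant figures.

5960

ω = 2π·1868/60 = 195.6 rad/s
For an in-line slider-crank, x = r cosθ + √(L² − r² sin²θ), so v = −rω sinθ·[1 + r cosθ/√(L² − r² sin²θ)].
With r = 0.0302 m, L = 0.1041 m, θ = 88.1°: √(L² − r² sin²θ) = 0.099628 m.
v = −0.0302·195.6·0.99945·[1 + 0.0302·0.03316/0.099628] = -5.9637 m/s.
|v| = 5.9637 m/s = 5963.7 mm/s.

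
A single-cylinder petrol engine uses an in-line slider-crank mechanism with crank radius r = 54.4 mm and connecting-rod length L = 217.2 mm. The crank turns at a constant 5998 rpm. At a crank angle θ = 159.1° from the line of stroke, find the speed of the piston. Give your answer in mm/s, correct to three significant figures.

ω = 2π·5998/60 = 628.1 rad/s
For an in-line slider-crank, x = r cosθ + √(L² − r² sin²θ), so v = −rω sinθ·[1 + r cosθ/√(L² − r² sin²θ)].
With r = 0.0544 m, L = 0.2172 m, θ = 159.1°: √(L² − r² sin²θ) = 0.21633 m.
v = −0.0544·628.1·0.35674·[1 + 0.0544·-0.93420/0.21633] = -9.3259 m/s.
|v| = 9.3259 m/s = 9325.9 mm/s.

9330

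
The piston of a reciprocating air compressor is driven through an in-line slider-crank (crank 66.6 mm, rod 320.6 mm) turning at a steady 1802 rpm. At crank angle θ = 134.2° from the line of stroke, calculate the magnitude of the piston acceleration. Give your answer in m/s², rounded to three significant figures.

1660

ω = 2π·1802/60 = 188.7 rad/s
x(θ) = r cosθ + √(L² − r² sin²θ); with ω constant, a = ω²·d²x/dθ².
d²x/dθ² = −r cosθ − r²(cos2θ)/√u − r⁴ sin²2θ/(4u^{3/2}),  u = L² − r² sin²θ = 0.100505 m².
Substituting r = 0.0666 m, L = 0.3206 m, θ = 134.2°: d²x/dθ² = +0.046668 m.
a = ω²·d²x/dθ² = (188.7)²·(+0.046668) = +1661.8 m/s²;  |a| = 1661.8 m/s².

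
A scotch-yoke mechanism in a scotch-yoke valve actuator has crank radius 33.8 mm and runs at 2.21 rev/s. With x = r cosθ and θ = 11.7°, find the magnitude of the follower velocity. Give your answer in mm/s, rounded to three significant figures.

95.2

ω = 13.89 rad/s (from 2.21 rev/s).
x = r cosθ ⇒ ẋ = −rω sinθ.
|v| = rω|sinθ| = 0.0338·13.89·|sin 11.7°| = 0.095176 m/s = 95.176 mm/s.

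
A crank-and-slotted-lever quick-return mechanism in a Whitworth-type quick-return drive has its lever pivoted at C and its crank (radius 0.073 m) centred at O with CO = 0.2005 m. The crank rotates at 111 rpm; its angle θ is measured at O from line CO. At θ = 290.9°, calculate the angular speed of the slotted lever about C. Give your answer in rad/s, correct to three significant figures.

2.19

ω = 11.62 rad/s (from 111 rpm).
Crank pin A relative to C: A = (d + r cosθ, r sinθ); lever angle φ = atan2(r sinθ, d + r cosθ).
Differentiating tanφ: φ̇ = rω(d cosθ + r)/(d² + r² + 2dr cosθ).
d² + r² + 2dr cosθ = |CA|² = 0.055972 m²;  d cosθ + r = +0.14453 m.
|ω_lever| = |0.073·11.62·+0.14453| / 0.055972 = 2.191 rad/s.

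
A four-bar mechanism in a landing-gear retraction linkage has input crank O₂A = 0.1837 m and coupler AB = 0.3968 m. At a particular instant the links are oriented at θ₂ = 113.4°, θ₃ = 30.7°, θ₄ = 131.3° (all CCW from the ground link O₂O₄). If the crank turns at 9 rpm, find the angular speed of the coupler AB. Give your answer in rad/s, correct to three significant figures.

ω₂ = 0.9425 rad/s (from 9 rpm).
Differentiating the loop-closure r₂e^{iθ₂}+r₃e^{iθ₃}=r₁+r₄e^{iθ₄} gives r₂ω₂e^{iθ₂}+r₃ω₃e^{iθ₃}=r₄ω₄e^{iθ₄}.
Eliminating the other unknown: ω₃ = r₂ω₂ sin(θ₄−θ₂) / [r₃ sin(θ₃−θ₄)].
Numerator sine = +0.30736; denominator sine = -0.98294.
Result = 0.1837·0.9425·(+0.30736) / (0.3968·(-0.98294)) = -0.13644 rad/s; magnitude 0.13644 rad/s.

0.136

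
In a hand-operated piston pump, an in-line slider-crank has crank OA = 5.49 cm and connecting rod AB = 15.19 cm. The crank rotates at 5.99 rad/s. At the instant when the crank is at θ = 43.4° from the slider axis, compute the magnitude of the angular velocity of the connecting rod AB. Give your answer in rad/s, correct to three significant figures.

1.62

ω = 5.99 rad/s
The rod makes angle φ with the slider axis where L sinφ = r sinθ; differentiating, L cosφ·φ̇ = r ω cosθ.
L cosφ = √(L² − r² sin²θ) = 0.14714 m.
|ω_rod| = r ω |cosθ| / √(L² − r² sin²θ) = 0.0549·5.99·0.72657/0.14714 = 1.6238 rad/s.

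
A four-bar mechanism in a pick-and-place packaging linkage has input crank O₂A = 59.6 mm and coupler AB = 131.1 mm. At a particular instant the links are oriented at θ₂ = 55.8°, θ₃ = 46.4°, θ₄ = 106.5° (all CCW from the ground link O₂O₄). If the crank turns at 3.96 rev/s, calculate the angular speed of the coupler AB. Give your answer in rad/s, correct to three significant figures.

ω₂ = 24.88 rad/s (from 3.96 rev/s).
Differentiating the loop-closure r₂e^{iθ₂}+r₃e^{iθ₃}=r₁+r₄e^{iθ₄} gives r₂ω₂e^{iθ₂}+r₃ω₃e^{iθ₃}=r₄ω₄e^{iθ₄}.
Eliminating the other unknown: ω₃ = r₂ω₂ sin(θ₄−θ₂) / [r₃ sin(θ₃−θ₄)].
Numerator sine = +0.77384; denominator sine = -0.86690.
Result = 0.0596·24.88·(+0.77384) / (0.1311·(-0.86690)) = -10.097 rad/s; magnitude 10.097 rad/s.

10.1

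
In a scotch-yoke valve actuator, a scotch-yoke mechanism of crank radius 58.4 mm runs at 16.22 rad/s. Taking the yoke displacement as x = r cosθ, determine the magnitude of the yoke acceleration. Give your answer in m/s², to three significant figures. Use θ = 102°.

ω = 16.22 rad/s
x = r cosθ ⇒ ẍ = −rω² cosθ (ω constant).
|a| = rω²|cosθ| = 0.0584·(16.22)²·|cos 102°| = 3.1944 m/s².

3.19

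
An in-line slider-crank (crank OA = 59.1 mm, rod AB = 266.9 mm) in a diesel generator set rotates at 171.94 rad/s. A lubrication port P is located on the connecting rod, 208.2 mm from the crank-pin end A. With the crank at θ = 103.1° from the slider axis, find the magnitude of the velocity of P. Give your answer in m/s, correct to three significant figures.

ω = 171.9 rad/s.  Crank-pin speed |V_A| = rω = 10.162 m/s, perpendicular to OA.
Rod angle: sinφ = −(r/L) sinθ ⇒ φ = -12.455°; ω_rod = −rω cosθ/√(L²−r²sin²θ) = +8.8372 rad/s.
V_P = V_A + ω_rod × AP, with AP = 0.2082 m along the rod.
Components: V_Px = −rω sinθ − a·ω_rod·sinφ = -9.5004 m/s;  V_Py = rω cosθ + a·ω_rod·cosφ = -0.50654 m/s.
|V_P| = √(V_Px² + V_Py²) = 9.5139 m/s.

9.51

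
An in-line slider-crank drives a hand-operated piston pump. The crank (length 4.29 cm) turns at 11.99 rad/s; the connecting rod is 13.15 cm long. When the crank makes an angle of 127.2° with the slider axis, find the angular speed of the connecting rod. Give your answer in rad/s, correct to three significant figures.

ω = 11.99 rad/s
The rod makes angle φ with the slider axis where L sinφ = r sinθ; differentiating, L cosφ·φ̇ = r ω cosθ.
L cosφ = √(L² − r² sin²θ) = 0.12698 m.
|ω_rod| = r ω |cosθ| / √(L² − r² sin²θ) = 0.0429·11.99·0.60460/0.12698 = 2.4491 rad/s.

2.45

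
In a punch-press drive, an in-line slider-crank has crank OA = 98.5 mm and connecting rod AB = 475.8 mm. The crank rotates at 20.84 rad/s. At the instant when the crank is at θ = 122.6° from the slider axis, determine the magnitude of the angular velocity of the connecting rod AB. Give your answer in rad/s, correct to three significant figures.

ω = 20.84 rad/s
The rod makes angle φ with the slider axis where L sinφ = r sinθ; differentiating, L cosφ·φ̇ = r ω cosθ.
L cosφ = √(L² − r² sin²θ) = 0.46851 m.
|ω_rod| = r ω |cosθ| / √(L² − r² sin²θ) = 0.0985·20.84·0.53877/0.46851 = 2.3606 rad/s.

2.36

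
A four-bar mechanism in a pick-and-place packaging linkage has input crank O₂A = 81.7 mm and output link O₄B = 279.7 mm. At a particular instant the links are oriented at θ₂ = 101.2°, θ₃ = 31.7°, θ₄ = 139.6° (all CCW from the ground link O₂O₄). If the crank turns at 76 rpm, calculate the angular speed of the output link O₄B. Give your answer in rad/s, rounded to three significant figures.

ω₂ = 7.959 rad/s (from 76 rpm).
Differentiating the loop-closure r₂e^{iθ₂}+r₃e^{iθ₃}=r₁+r₄e^{iθ₄} gives r₂ω₂e^{iθ₂}+r₃ω₃e^{iθ₃}=r₄ω₄e^{iθ₄}.
Eliminating the other unknown: ω₄ = r₂ω₂ sin(θ₂−θ₃) / [r₄ sin(θ₄−θ₃)].
Numerator sine = +0.93667; denominator sine = +0.95159.
Result = 0.0817·7.959·(+0.93667) / (0.2797·(+0.95159)) = +2.2883 rad/s; magnitude 2.2883 rad/s.

2.29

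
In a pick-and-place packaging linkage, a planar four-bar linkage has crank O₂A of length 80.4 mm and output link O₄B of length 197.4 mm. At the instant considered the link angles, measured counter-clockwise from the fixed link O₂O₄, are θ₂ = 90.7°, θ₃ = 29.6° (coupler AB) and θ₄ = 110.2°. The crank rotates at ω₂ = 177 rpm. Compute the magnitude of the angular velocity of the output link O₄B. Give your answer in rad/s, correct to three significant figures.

ω₂ = 18.54 rad/s (from 177 rpm).
Differentiating the loop-closure r₂e^{iθ₂}+r₃e^{iθ₃}=r₁+r₄e^{iθ₄} gives r₂ω₂e^{iθ₂}+r₃ω₃e^{iθ₃}=r₄ω₄e^{iθ₄}.
Eliminating the other unknown: ω₄ = r₂ω₂ sin(θ₂−θ₃) / [r₄ sin(θ₄−θ₃)].
Numerator sine = +0.87546; denominator sine = +0.98657.
Result = 0.0804·18.54·(+0.87546) / (0.1974·(+0.98657)) = +6.6992 rad/s; magnitude 6.6992 rad/s.

6.70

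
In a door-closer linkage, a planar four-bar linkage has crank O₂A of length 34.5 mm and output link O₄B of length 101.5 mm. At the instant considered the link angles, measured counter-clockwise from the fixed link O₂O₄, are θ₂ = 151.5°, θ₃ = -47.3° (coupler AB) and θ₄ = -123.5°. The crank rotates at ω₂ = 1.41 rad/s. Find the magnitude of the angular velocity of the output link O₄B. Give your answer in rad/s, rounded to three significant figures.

0.159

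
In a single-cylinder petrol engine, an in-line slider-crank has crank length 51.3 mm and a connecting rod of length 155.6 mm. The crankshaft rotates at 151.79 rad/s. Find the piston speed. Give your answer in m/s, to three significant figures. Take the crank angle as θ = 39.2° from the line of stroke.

6.21

ω = 151.8 rad/s
For an in-line slider-crank, x = r cosθ + √(L² − r² sin²θ), so v = −rω sinθ·[1 + r cosθ/√(L² − r² sin²θ)].
With r = 0.0513 m, L = 0.1556 m, θ = 39.2°: √(L² − r² sin²θ) = 0.15218 m.
v = −0.0513·151.8·0.63203·[1 + 0.0513·0.77494/0.15218] = -6.2071 m/s.
|v| = 6.2071 m/s.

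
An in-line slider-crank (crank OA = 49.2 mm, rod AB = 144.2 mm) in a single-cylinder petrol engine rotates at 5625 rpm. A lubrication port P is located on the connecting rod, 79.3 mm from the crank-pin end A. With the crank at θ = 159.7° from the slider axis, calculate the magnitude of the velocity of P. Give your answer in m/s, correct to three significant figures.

14.8

ω = 589 rad/s.  Crank-pin speed |V_A| = rω = 28.981 m/s, perpendicular to OA.
Rod angle: sinφ = −(r/L) sinθ ⇒ φ = -6.798°; ω_rod = −rω cosθ/√(L²−r²sin²θ) = +189.83 rad/s.
V_P = V_A + ω_rod × AP, with AP = 0.0793 m along the rod.
Components: V_Px = −rω sinθ − a·ω_rod·sinφ = -8.2727 m/s;  V_Py = rω cosθ + a·ω_rod·cosφ = -12.233 m/s.
|V_P| = √(V_Px² + V_Py²) = 14.768 m/s.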